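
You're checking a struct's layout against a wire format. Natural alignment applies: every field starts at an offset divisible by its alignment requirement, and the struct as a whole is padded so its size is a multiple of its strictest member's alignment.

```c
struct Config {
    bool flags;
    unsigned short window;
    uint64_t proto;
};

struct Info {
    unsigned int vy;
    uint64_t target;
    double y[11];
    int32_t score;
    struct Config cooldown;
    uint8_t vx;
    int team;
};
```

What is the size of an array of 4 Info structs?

544

Config: @0: flags [1B, align 1] → 1; +1 pad (align 2); @2: window [2B, align 2] → 4; +4 pad (align 8); @8: proto [8B, align 8] → 16; size 16, align 8
@0: vy [4B, align 4] → 4
+4 pad (align 8)
@8: target [8B, align 8] → 16
@16: y [88B, align 8] → 104
@104: score [4B, align 4] → 108
+4 pad (align 8)
@112: cooldown [16B, align 8] → 128
@128: vx [1B, align 1] → 129
+3 pad (align 4)
@132: team [4B, align 4] → 136
size 136, align 8
array of 4: 4 × 136 = 544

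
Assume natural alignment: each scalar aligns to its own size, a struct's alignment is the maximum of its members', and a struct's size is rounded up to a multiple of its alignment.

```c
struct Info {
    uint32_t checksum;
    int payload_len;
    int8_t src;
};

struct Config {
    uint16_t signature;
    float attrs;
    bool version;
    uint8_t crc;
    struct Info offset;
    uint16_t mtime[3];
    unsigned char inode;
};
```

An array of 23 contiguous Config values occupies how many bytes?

736

Info: 0..4  checksum  (4B, 4-aligned); 4..8  payload_len  (4B, 4-aligned); 8..9  src  (1B, 1-aligned); 9..12  -- tail padding (3B); sizeof = 12, alignof = 4
0..2  signature  (2B, 2-aligned)
2..4  -- padding (2B)
4..8  attrs  (4B, 4-aligned)
8..9  version  (1B, 1-aligned)
9..10  crc  (1B, 1-aligned)
10..12  -- padding (2B)
12..24  offset  (12B, 4-aligned)
24..30  mtime  (6B, 2-aligned)
30..31  inode  (1B, 1-aligned)
31..32  -- tail padding (1B)
sizeof = 32, alignof = 4
array of 23: 23 × 32 = 736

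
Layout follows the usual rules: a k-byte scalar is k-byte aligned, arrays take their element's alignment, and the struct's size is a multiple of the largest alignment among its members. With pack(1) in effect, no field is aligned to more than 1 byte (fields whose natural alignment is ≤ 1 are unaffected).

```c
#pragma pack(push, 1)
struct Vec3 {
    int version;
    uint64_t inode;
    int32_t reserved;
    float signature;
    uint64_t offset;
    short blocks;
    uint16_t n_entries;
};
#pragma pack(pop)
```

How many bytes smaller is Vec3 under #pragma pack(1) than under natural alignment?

8

natural layout:
  @0: version [4B, align 4] → 4
  +4 pad (align 8)
  @8: inode [8B, align 8] → 16
  @16: reserved [4B, align 4] → 20
  @20: signature [4B, align 4] → 24
  @24: offset [8B, align 8] → 32
  @32: blocks [2B, align 2] → 34
  @34: n_entries [2B, align 2] → 36
  +4 tail pad (align 8)
  size 40, align 8
packed(1) layout:
  @0: version [4B, align 1] → 4
  @4: inode [8B, align 1] → 12
  @12: reserved [4B, align 1] → 16
  @16: signature [4B, align 1] → 20
  @20: offset [8B, align 1] → 28
  @28: blocks [2B, align 1] → 30
  @30: n_entries [2B, align 1] → 32
  size 32, align 1
40 − 32 = 8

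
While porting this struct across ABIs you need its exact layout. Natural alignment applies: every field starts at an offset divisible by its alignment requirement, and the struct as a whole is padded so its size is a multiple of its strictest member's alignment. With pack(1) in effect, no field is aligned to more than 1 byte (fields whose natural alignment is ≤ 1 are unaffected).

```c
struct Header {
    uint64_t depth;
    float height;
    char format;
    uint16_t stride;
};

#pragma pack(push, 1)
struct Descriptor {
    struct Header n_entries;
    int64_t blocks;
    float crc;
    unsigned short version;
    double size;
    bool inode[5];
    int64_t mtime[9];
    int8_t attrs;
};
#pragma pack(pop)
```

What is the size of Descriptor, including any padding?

116 bytes

Header: depth at 0 (size 8, align 8) → ends 8; height at 8 (size 4, align 4) → ends 12; format at 12 (size 1, align 1) → ends 13; pad 1 to align 2 for stride; stride at 14 (size 2, align 2) → ends 16; total 16 bytes, alignment 8
n_entries at 0 (size 16, align 1) → ends 16
blocks at 16 (size 8, align 1) → ends 24
crc at 24 (size 4, align 1) → ends 28
version at 28 (size 2, align 1) → ends 30
size at 30 (size 8, align 1) → ends 38
inode at 38 (size 5, align 1) → ends 43
mtime at 43 (size 72, align 1) → ends 115
attrs at 115 (size 1, align 1) → ends 116
total 116 bytes, alignment 1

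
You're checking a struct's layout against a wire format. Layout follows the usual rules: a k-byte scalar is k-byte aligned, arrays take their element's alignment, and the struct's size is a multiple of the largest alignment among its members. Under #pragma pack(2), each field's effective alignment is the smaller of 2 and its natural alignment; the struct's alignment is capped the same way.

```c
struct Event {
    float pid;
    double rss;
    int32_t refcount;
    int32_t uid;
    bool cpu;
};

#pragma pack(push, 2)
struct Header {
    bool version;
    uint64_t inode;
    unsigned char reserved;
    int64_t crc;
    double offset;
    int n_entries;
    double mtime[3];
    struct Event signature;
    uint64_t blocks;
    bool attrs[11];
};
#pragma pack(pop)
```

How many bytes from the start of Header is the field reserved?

Event: 0..4  pid  (4B, 4-aligned); 4..8  -- padding (4B); 8..16  rss  (8B, 8-aligned); 16..20  refcount  (4B, 4-aligned); 20..24  uid  (4B, 4-aligned); 24..25  cpu  (1B, 1-aligned); 25..32  -- tail padding (7B); sizeof = 32, alignof = 8
0..1  version  (1B, 1-aligned)
1..2  -- padding (1B)
2..10  inode  (8B, 2-aligned)
10..11  reserved  (1B, 1-aligned)

10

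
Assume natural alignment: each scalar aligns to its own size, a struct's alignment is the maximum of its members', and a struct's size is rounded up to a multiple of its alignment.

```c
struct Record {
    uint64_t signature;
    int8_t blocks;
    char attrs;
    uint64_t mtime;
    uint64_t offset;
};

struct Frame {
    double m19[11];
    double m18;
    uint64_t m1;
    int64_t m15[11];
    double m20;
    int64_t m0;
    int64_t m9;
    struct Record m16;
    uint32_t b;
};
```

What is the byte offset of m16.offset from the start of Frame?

Record: 0..8  signature  (8B, 8-aligned); 8..9  blocks  (1B, 1-aligned); 9..10  attrs  (1B, 1-aligned); 10..16  -- padding (6B); 16..24  mtime  (8B, 8-aligned); 24..32  offset  (8B, 8-aligned); sizeof = 32, alignof = 8
0..88  m19  (88B, 8-aligned)
88..96  m18  (8B, 8-aligned)
96..104  m1  (8B, 8-aligned)
104..192  m15  (88B, 8-aligned)
192..200  m20  (8B, 8-aligned)
200..208  m0  (8B, 8-aligned)
208..216  m9  (8B, 8-aligned)
216..248  m16  (32B, 8-aligned)
within Record: offset at 24
216 + 24 = 240

240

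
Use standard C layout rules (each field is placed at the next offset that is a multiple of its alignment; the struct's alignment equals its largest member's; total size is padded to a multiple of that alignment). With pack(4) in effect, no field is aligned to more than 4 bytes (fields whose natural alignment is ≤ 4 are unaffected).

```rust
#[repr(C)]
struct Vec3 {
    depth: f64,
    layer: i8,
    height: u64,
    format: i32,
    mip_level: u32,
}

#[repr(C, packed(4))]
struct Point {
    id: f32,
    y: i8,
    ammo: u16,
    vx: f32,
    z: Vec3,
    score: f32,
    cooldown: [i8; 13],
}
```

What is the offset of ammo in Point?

Vec3: depth at 0 (size 8, align 8) → ends 8; layer at 8 (size 1, align 1) → ends 9; pad 7 to align 8 for height; height at 16 (size 8, align 8) → ends 24; format at 24 (size 4, align 4) → ends 28; mip_level at 28 (size 4, align 4) → ends 32; total 32 bytes, alignment 8
id at 0 (size 4, align 4) → ends 4
y at 4 (size 1, align 1) → ends 5
pad 1 to align 2 for ammo
ammo at 6 (size 2, align 2) → ends 8

6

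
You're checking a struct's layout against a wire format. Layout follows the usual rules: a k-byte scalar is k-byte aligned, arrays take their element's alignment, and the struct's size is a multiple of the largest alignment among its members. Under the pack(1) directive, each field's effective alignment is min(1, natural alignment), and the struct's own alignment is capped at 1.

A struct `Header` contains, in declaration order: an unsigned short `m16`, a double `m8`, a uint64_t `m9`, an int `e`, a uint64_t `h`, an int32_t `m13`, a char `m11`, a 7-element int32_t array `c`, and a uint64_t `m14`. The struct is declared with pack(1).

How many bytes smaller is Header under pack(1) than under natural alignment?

17

natural layout:
  @0: m16 [2B, align 2] → 2
  +6 pad (align 8)
  @8: m8 [8B, align 8] → 16
  @16: m9 [8B, align 8] → 24
  @24: e [4B, align 4] → 28
  +4 pad (align 8)
  @32: h [8B, align 8] → 40
  @40: m13 [4B, align 4] → 44
  @44: m11 [1B, align 1] → 45
  +3 pad (align 4)
  @48: c [28B, align 4] → 76
  +4 pad (align 8)
  @80: m14 [8B, align 8] → 88
  size 88, align 8
packed(1) layout:
  @0: m16 [2B, align 1] → 2
  @2: m8 [8B, align 1] → 10
  @10: m9 [8B, align 1] → 18
  @18: e [4B, align 1] → 22
  @22: h [8B, align 1] → 30
  @30: m13 [4B, align 1] → 34
  @34: m11 [1B, align 1] → 35
  @35: c [28B, align 1] → 63
  @63: m14 [8B, align 1] → 71
  size 71, align 1
88 − 71 = 17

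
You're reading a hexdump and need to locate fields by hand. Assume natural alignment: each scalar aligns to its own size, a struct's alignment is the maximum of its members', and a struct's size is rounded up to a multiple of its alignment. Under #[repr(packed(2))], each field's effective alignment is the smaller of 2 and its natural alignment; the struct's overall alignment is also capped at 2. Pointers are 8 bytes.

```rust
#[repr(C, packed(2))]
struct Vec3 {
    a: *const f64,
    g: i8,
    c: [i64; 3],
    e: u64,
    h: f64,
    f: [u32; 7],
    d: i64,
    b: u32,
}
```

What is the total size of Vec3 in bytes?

90 bytes

@0: a [8B, align 2] → 8
@8: g [1B, align 1] → 9
+1 pad (align 2)
@10: c [24B, align 2] → 34
@34: e [8B, align 2] → 42
@42: h [8B, align 2] → 50
@50: f [28B, align 2] → 78
@78: d [8B, align 2] → 86
@86: b [4B, align 2] → 90
size 90, align 2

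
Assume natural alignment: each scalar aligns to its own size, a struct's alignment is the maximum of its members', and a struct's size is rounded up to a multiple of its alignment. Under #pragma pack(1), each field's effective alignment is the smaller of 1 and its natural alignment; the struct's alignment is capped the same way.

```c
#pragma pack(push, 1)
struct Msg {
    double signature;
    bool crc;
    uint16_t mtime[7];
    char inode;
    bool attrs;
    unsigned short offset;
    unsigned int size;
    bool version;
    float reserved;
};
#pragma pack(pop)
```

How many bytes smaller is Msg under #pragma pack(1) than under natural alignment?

natural layout:
  @0: signature [8B, align 8] → 8
  @8: crc [1B, align 1] → 9
  +1 pad (align 2)
  @10: mtime [14B, align 2] → 24
  @24: inode [1B, align 1] → 25
  @25: attrs [1B, align 1] → 26
  @26: offset [2B, align 2] → 28
  @28: size [4B, align 4] → 32
  @32: version [1B, align 1] → 33
  +3 pad (align 4)
  @36: reserved [4B, align 4] → 40
  size 40, align 8
packed(1) layout:
  @0: signature [8B, align 1] → 8
  @8: crc [1B, align 1] → 9
  @9: mtime [14B, align 1] → 23
  @23: inode [1B, align 1] → 24
  @24: attrs [1B, align 1] → 25
  @25: offset [2B, align 1] → 27
  @27: size [4B, align 1] → 31
  @31: version [1B, align 1] → 32
  @32: reserved [4B, align 1] → 36
  size 36, align 1
40 − 36 = 4

4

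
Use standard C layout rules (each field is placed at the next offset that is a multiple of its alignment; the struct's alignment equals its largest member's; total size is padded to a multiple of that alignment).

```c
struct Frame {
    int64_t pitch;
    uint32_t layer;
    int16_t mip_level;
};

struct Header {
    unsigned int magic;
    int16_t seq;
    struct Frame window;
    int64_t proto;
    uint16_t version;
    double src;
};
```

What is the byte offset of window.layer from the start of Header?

16

Frame: @0: pitch [8B, align 8] → 8; @8: layer [4B, align 4] → 12; @12: mip_level [2B, align 2] → 14; +2 tail pad (align 8); size 16, align 8
@0: magic [4B, align 4] → 4
@4: seq [2B, align 2] → 6
+2 pad (align 8)
@8: window [16B, align 8] → 24
within Frame: layer at 8
8 + 8 = 16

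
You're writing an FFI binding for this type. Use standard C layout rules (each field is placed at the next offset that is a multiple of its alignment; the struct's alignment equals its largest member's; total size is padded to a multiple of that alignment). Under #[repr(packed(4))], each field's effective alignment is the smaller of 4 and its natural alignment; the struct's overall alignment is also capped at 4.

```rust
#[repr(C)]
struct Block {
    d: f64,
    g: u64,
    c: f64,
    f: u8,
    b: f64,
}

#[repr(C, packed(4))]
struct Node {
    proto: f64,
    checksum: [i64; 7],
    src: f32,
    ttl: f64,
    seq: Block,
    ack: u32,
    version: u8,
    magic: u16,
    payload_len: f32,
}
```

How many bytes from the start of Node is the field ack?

Block: d at 0 (size 8, align 8) → ends 8; g at 8 (size 8, align 8) → ends 16; c at 16 (size 8, align 8) → ends 24; f at 24 (size 1, align 1) → ends 25; pad 7 to align 8 for b; b at 32 (size 8, align 8) → ends 40; total 40 bytes, alignment 8
proto at 0 (size 8, align 4) → ends 8
checksum at 8 (size 56, align 4) → ends 64
src at 64 (size 4, align 4) → ends 68
ttl at 68 (size 8, align 4) → ends 76
seq at 76 (size 40, align 4) → ends 116
ack at 116 (size 4, align 4) → ends 120

116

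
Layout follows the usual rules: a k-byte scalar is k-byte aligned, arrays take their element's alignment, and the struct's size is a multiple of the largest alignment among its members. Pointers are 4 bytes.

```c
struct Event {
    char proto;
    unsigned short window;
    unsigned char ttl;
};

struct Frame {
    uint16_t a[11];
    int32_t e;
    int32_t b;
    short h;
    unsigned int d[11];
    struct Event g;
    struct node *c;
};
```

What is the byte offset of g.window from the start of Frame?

Event: proto at 0 (size 1, align 1) → ends 1; pad 1 to align 2 for window; window at 2 (size 2, align 2) → ends 4; ttl at 4 (size 1, align 1) → ends 5; tail pad 1 to reach multiple of 2; total 6 bytes, alignment 2
a at 0 (size 22, align 2) → ends 22
pad 2 to align 4 for e
e at 24 (size 4, align 4) → ends 28
b at 28 (size 4, align 4) → ends 32
h at 32 (size 2, align 2) → ends 34
pad 2 to align 4 for d
d at 36 (size 44, align 4) → ends 80
g at 80 (size 6, align 2) → ends 86
within Event: window at 2
80 + 2 = 82

82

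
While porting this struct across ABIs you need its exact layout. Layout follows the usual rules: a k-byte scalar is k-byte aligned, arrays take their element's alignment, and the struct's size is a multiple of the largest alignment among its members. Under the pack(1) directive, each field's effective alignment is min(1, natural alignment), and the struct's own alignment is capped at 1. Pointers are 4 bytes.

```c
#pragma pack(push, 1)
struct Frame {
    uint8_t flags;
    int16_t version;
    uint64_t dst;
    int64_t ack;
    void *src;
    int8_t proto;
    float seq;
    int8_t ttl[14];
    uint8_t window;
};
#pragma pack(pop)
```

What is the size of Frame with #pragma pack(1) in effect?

@0: flags [1B, align 1] → 1
@1: version [2B, align 1] → 3
@3: dst [8B, align 1] → 11
@11: ack [8B, align 1] → 19
@19: src [4B, align 1] → 23
@23: proto [1B, align 1] → 24
@24: seq [4B, align 1] → 28
@28: ttl [14B, align 1] → 42
@42: window [1B, align 1] → 43
size 43, align 1

43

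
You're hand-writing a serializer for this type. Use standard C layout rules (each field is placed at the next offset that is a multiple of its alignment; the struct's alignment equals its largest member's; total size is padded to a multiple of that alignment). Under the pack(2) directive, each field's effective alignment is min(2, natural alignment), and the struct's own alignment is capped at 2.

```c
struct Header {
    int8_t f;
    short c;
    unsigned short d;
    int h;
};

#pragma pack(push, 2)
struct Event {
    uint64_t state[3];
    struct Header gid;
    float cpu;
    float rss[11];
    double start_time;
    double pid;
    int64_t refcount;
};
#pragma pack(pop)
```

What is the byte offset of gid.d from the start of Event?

28

Header: @0: f [1B, align 1] → 1; +1 pad (align 2); @2: c [2B, align 2] → 4; @4: d [2B, align 2] → 6; +2 pad (align 4); @8: h [4B, align 4] → 12; size 12, align 4
@0: state [24B, align 2] → 24
@24: gid [12B, align 2] → 36
within Header: d at 4
24 + 4 = 28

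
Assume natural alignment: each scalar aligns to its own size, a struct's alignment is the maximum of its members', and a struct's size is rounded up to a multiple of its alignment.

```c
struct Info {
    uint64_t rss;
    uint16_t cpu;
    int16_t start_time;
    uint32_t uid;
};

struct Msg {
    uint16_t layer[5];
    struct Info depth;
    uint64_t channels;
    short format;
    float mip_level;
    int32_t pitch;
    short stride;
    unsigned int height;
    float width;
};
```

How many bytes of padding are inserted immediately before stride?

Info: 0..8  rss  (8B, 8-aligned); 8..10  cpu  (2B, 2-aligned); 10..12  start_time  (2B, 2-aligned); 12..16  uid  (4B, 4-aligned); sizeof = 16, alignof = 8
0..10  layer  (10B, 2-aligned)
10..16  -- padding (6B)
16..32  depth  (16B, 8-aligned)
32..40  channels  (8B, 8-aligned)
40..42  format  (2B, 2-aligned)
42..44  -- padding (2B)
44..48  mip_level  (4B, 4-aligned)
48..52  pitch  (4B, 4-aligned)
52..54  stride  (2B, 2-aligned)

0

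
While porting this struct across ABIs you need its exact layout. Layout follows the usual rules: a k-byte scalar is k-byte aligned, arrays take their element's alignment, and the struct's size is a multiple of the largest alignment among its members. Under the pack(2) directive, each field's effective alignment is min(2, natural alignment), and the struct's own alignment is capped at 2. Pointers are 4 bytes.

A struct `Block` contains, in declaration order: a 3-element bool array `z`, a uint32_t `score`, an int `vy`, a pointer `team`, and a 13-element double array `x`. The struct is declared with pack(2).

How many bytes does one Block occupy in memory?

z at 0 (size 3, align 1) → ends 3
pad 1 to align 2 for score
score at 4 (size 4, align 2) → ends 8
vy at 8 (size 4, align 2) → ends 12
team at 12 (size 4, align 2) → ends 16
x at 16 (size 104, align 2) → ends 120
total 120 bytes, alignment 2

120 bytes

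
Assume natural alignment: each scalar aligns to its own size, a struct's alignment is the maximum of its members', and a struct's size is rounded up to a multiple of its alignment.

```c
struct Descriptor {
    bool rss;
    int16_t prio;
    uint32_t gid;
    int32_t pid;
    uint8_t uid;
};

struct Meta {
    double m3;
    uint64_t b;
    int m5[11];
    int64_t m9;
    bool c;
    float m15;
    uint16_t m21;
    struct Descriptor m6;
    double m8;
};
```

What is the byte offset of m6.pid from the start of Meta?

92

Descriptor: @0: rss [1B, align 1] → 1; +1 pad (align 2); @2: prio [2B, align 2] → 4; @4: gid [4B, align 4] → 8; @8: pid [4B, align 4] → 12; @12: uid [1B, align 1] → 13; +3 tail pad (align 4); size 16, align 4
@0: m3 [8B, align 8] → 8
@8: b [8B, align 8] → 16
@16: m5 [44B, align 4] → 60
+4 pad (align 8)
@64: m9 [8B, align 8] → 72
@72: c [1B, align 1] → 73
+3 pad (align 4)
@76: m15 [4B, align 4] → 80
@80: m21 [2B, align 2] → 82
+2 pad (align 4)
@84: m6 [16B, align 4] → 100
within Descriptor: pid at 8
84 + 8 = 92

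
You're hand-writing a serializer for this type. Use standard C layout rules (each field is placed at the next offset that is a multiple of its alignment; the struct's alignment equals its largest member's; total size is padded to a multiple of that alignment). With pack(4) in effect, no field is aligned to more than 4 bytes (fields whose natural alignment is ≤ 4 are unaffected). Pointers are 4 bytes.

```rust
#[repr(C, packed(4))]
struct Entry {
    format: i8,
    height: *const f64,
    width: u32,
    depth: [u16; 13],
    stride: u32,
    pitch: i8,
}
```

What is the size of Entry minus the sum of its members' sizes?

@0: format [1B, align 1] → 1
+3 pad (align 4)
@4: height [4B, align 4] → 8
@8: width [4B, align 4] → 12
@12: depth [26B, align 2] → 38
+2 pad (align 4)
@40: stride [4B, align 4] → 44
@44: pitch [1B, align 1] → 45
+3 tail pad (align 4)
size 48, align 4
data bytes 40, size 48 → padding 8

8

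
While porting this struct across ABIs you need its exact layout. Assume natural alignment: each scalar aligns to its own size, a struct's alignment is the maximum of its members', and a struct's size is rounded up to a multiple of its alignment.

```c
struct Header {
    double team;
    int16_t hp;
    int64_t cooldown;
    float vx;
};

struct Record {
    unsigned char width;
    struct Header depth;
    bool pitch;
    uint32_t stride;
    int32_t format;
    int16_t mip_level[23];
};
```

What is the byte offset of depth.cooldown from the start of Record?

Header: team at 0 (size 8, align 8) → ends 8; hp at 8 (size 2, align 2) → ends 10; pad 6 to align 8 for cooldown; cooldown at 16 (size 8, align 8) → ends 24; vx at 24 (size 4, align 4) → ends 28; tail pad 4 to reach multiple of 8; total 32 bytes, alignment 8
width at 0 (size 1, align 1) → ends 1
pad 7 to align 8 for depth
depth at 8 (size 32, align 8) → ends 40
within Header: cooldown at 16
8 + 16 = 24

24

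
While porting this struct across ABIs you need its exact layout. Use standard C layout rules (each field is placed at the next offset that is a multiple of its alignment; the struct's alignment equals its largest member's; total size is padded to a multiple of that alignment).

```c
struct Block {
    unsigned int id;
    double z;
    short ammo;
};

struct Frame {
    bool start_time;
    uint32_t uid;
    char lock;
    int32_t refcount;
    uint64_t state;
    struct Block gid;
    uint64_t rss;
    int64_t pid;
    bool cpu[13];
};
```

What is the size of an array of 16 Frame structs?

Block: id at 0 (size 4, align 4) → ends 4; pad 4 to align 8 for z; z at 8 (size 8, align 8) → ends 16; ammo at 16 (size 2, align 2) → ends 18; tail pad 6 to reach multiple of 8; total 24 bytes, alignment 8
start_time at 0 (size 1, align 1) → ends 1
pad 3 to align 4 for uid
uid at 4 (size 4, align 4) → ends 8
lock at 8 (size 1, align 1) → ends 9
pad 3 to align 4 for refcount
refcount at 12 (size 4, align 4) → ends 16
state at 16 (size 8, align 8) → ends 24
gid at 24 (size 24, align 8) → ends 48
rss at 48 (size 8, align 8) → ends 56
pid at 56 (size 8, align 8) → ends 64
cpu at 64 (size 13, align 1) → ends 77
tail pad 3 to reach multiple of 8
total 80 bytes, alignment 8
array of 16: 16 × 80 = 1280

1280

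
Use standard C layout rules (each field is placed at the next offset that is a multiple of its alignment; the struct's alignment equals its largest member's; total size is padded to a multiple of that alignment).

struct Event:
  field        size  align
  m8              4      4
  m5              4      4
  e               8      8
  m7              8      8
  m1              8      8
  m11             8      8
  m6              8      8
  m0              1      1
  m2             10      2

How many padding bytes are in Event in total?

5

0..4  m8  (4B, 4-aligned)
4..8  m5  (4B, 4-aligned)
8..16  e  (8B, 8-aligned)
16..24  m7  (8B, 8-aligned)
24..32  m1  (8B, 8-aligned)
32..40  m11  (8B, 8-aligned)
40..48  m6  (8B, 8-aligned)
48..49  m0  (1B, 1-aligned)
49..50  -- padding (1B)
50..60  m2  (10B, 2-aligned)
60..64  -- tail padding (4B)
sizeof = 64, alignof = 8
data bytes 59, size 64 → padding 5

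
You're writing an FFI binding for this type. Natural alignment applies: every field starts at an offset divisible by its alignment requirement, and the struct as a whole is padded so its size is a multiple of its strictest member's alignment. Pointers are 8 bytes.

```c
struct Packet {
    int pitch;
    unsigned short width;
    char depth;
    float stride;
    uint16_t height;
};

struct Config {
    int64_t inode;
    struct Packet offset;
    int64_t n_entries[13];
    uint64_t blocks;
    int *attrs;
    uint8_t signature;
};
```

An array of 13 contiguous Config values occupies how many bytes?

Packet: @0: pitch [4B, align 4] → 4; @4: width [2B, align 2] → 6; @6: depth [1B, align 1] → 7; +1 pad (align 4); @8: stride [4B, align 4] → 12; @12: height [2B, align 2] → 14; +2 tail pad (align 4); size 16, align 4
@0: inode [8B, align 8] → 8
@8: offset [16B, align 4] → 24
@24: n_entries [104B, align 8] → 128
@128: blocks [8B, align 8] → 136
@136: attrs [8B, align 8] → 144
@144: signature [1B, align 1] → 145
+7 tail pad (align 8)
size 152, align 8
array of 13: 13 × 152 = 1976

1976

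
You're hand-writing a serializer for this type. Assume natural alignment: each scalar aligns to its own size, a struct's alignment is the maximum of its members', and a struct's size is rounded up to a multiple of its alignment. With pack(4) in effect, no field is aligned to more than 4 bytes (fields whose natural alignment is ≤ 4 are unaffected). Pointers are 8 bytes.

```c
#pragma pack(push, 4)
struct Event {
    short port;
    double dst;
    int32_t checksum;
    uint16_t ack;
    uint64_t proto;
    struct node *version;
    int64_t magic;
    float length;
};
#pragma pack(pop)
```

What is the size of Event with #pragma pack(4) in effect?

port at 0 (size 2, align 2) → ends 2
pad 2 to align 4 for dst
dst at 4 (size 8, align 4) → ends 12
checksum at 12 (size 4, align 4) → ends 16
ack at 16 (size 2, align 2) → ends 18
pad 2 to align 4 for proto
proto at 20 (size 8, align 4) → ends 28
version at 28 (size 8, align 4) → ends 36
magic at 36 (size 8, align 4) → ends 44
length at 44 (size 4, align 4) → ends 48
total 48 bytes, alignment 4

48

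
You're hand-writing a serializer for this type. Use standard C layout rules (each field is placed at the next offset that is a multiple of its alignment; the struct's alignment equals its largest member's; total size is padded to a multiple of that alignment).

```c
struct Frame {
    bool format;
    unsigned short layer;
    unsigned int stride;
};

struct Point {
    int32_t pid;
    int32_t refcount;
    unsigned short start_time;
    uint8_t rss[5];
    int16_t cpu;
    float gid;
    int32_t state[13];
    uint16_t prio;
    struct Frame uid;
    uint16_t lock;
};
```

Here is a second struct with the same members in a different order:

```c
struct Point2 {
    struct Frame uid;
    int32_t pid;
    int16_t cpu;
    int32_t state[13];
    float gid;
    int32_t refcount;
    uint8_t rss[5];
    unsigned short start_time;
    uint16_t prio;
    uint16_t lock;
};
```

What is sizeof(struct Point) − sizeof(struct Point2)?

4

Frame: @0: format [1B, align 1] → 1; +1 pad (align 2); @2: layer [2B, align 2] → 4; @4: stride [4B, align 4] → 8; size 8, align 4
@0: pid [4B, align 4] → 4
@4: refcount [4B, align 4] → 8
@8: start_time [2B, align 2] → 10
@10: rss [5B, align 1] → 15
+1 pad (align 2)
@16: cpu [2B, align 2] → 18
+2 pad (align 4)
@20: gid [4B, align 4] → 24
@24: state [52B, align 4] → 76
@76: prio [2B, align 2] → 78
+2 pad (align 4)
@80: uid [8B, align 4] → 88
@88: lock [2B, align 2] → 90
+2 tail pad (align 4)
size 92, align 4
— Point2 —
@0: uid [8B, align 4] → 8
@8: pid [4B, align 4] → 12
@12: cpu [2B, align 2] → 14
+2 pad (align 4)
@16: state [52B, align 4] → 68
@68: gid [4B, align 4] → 72
@72: refcount [4B, align 4] → 76
@76: rss [5B, align 1] → 81
+1 pad (align 2)
@82: start_time [2B, align 2] → 84
@84: prio [2B, align 2] → 86
@86: lock [2B, align 2] → 88
size 88, align 4
92 − 88 = 4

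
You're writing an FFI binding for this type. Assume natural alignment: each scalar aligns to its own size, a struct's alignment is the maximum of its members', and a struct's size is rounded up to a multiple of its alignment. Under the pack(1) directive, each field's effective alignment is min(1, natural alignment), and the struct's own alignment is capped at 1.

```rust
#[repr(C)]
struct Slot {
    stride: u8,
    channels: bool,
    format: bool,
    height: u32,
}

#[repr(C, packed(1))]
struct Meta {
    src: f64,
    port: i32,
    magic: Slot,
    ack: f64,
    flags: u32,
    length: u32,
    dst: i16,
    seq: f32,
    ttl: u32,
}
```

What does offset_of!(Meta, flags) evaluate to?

28

Slot: stride at 0 (size 1, align 1) → ends 1; channels at 1 (size 1, align 1) → ends 2; format at 2 (size 1, align 1) → ends 3; pad 1 to align 4 for height; height at 4 (size 4, align 4) → ends 8; total 8 bytes, alignment 4
src at 0 (size 8, align 1) → ends 8
port at 8 (size 4, align 1) → ends 12
magic at 12 (size 8, align 1) → ends 20
ack at 20 (size 8, align 1) → ends 28
flags at 28 (size 4, align 1) → ends 32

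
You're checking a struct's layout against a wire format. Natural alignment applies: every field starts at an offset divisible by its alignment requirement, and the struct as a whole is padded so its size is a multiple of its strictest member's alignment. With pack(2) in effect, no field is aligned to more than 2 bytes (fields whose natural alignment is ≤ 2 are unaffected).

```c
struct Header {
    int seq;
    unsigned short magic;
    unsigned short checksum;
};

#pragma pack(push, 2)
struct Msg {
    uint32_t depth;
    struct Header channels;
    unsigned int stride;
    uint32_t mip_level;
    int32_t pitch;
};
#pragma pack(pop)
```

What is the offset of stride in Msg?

Header: 0..4  seq  (4B, 4-aligned); 4..6  magic  (2B, 2-aligned); 6..8  checksum  (2B, 2-aligned); sizeof = 8, alignof = 4
0..4  depth  (4B, 2-aligned)
4..12  channels  (8B, 2-aligned)
12..16  stride  (4B, 2-aligned)

12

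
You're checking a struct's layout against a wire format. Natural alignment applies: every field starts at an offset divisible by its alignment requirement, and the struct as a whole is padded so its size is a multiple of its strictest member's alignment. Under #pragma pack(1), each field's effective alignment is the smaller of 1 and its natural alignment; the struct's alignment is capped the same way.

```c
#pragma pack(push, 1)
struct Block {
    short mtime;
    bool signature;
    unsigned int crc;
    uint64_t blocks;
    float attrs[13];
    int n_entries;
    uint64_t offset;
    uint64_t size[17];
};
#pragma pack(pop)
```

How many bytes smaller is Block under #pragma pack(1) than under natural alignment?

natural layout:
  @0: mtime [2B, align 2] → 2
  @2: signature [1B, align 1] → 3
  +1 pad (align 4)
  @4: crc [4B, align 4] → 8
  @8: blocks [8B, align 8] → 16
  @16: attrs [52B, align 4] → 68
  @68: n_entries [4B, align 4] → 72
  @72: offset [8B, align 8] → 80
  @80: size [136B, align 8] → 216
  size 216, align 8
packed(1) layout:
  @0: mtime [2B, align 1] → 2
  @2: signature [1B, align 1] → 3
  @3: crc [4B, align 1] → 7
  @7: blocks [8B, align 1] → 15
  @15: attrs [52B, align 1] → 67
  @67: n_entries [4B, align 1] → 71
  @71: offset [8B, align 1] → 79
  @79: size [136B, align 1] → 215
  size 215, align 1
216 − 215 = 1

1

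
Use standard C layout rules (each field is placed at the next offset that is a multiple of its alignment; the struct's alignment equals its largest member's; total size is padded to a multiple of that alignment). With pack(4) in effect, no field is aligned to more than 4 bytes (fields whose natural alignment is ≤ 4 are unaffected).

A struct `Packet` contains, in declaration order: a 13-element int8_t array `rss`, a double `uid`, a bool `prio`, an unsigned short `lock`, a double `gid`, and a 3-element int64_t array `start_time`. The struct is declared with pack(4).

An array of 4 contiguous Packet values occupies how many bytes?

@0: rss [13B, align 1] → 13
+3 pad (align 4)
@16: uid [8B, align 4] → 24
@24: prio [1B, align 1] → 25
+1 pad (align 2)
@26: lock [2B, align 2] → 28
@28: gid [8B, align 4] → 36
@36: start_time [24B, align 4] → 60
size 60, align 4
array of 4: 4 × 60 = 240

240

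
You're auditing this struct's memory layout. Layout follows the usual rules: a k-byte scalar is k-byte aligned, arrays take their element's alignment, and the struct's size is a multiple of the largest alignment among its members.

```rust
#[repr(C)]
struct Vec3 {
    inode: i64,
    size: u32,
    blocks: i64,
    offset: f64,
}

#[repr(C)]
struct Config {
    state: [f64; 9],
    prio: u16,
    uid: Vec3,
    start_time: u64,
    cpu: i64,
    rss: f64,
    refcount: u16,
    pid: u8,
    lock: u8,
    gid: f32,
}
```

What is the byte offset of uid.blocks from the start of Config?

Vec3: inode at 0 (size 8, align 8) → ends 8; size at 8 (size 4, align 4) → ends 12; pad 4 to align 8 for blocks; blocks at 16 (size 8, align 8) → ends 24; offset at 24 (size 8, align 8) → ends 32; total 32 bytes, alignment 8
state at 0 (size 72, align 8) → ends 72
prio at 72 (size 2, align 2) → ends 74
pad 6 to align 8 for uid
uid at 80 (size 32, align 8) → ends 112
within Vec3: blocks at 16
80 + 16 = 96

96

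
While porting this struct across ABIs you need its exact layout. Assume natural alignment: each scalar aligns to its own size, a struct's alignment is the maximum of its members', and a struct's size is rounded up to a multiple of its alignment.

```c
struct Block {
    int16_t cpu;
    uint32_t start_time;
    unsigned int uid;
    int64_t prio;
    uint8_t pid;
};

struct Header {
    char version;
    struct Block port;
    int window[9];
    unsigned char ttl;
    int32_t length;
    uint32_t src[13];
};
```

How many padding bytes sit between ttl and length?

Block: @0: cpu [2B, align 2] → 2; +2 pad (align 4); @4: start_time [4B, align 4] → 8; @8: uid [4B, align 4] → 12; +4 pad (align 8); @16: prio [8B, align 8] → 24; @24: pid [1B, align 1] → 25; +7 tail pad (align 8); size 32, align 8
@0: version [1B, align 1] → 1
+7 pad (align 8)
@8: port [32B, align 8] → 40
@40: window [36B, align 4] → 76
@76: ttl [1B, align 1] → 77
+3 pad (align 4)
@80: length [4B, align 4] → 84

3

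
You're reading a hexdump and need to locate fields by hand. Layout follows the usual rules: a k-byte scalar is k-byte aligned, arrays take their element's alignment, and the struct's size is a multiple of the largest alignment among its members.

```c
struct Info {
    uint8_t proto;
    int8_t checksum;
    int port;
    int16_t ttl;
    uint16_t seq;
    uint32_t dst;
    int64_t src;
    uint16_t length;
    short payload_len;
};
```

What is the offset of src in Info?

@0: proto [1B, align 1] → 1
@1: checksum [1B, align 1] → 2
+2 pad (align 4)
@4: port [4B, align 4] → 8
@8: ttl [2B, align 2] → 10
@10: seq [2B, align 2] → 12
@12: dst [4B, align 4] → 16
@16: src [8B, align 8] → 24

16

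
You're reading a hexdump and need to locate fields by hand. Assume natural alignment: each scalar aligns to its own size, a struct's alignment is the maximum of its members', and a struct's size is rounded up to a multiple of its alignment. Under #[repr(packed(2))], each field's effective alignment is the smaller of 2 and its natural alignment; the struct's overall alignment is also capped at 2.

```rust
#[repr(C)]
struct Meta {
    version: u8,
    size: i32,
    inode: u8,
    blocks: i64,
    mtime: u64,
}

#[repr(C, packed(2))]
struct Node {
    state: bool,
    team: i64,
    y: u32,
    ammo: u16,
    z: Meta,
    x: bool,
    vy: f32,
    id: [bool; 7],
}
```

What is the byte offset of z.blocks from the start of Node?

32

Meta: @0: version [1B, align 1] → 1; +3 pad (align 4); @4: size [4B, align 4] → 8; @8: inode [1B, align 1] → 9; +7 pad (align 8); @16: blocks [8B, align 8] → 24; @24: mtime [8B, align 8] → 32; size 32, align 8
@0: state [1B, align 1] → 1
+1 pad (align 2)
@2: team [8B, align 2] → 10
@10: y [4B, align 2] → 14
@14: ammo [2B, align 2] → 16
@16: z [32B, align 2] → 48
within Meta: blocks at 16
16 + 16 = 32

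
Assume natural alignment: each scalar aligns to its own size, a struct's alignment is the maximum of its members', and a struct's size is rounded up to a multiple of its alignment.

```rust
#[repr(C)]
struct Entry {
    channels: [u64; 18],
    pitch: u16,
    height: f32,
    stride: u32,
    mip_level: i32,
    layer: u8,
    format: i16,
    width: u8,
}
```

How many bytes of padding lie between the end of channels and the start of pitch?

@0: channels [144B, align 8] → 144
@144: pitch [2B, align 2] → 146

0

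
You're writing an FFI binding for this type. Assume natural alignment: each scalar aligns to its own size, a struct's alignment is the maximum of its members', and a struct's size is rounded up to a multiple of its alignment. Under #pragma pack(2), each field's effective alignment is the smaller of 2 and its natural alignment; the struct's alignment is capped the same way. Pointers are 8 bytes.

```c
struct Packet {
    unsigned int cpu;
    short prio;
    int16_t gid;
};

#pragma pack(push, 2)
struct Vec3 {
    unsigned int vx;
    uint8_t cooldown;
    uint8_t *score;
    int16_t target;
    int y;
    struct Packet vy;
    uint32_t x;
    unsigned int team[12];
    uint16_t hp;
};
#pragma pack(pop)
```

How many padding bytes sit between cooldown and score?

1

Packet: @0: cpu [4B, align 4] → 4; @4: prio [2B, align 2] → 6; @6: gid [2B, align 2] → 8; size 8, align 4
@0: vx [4B, align 2] → 4
@4: cooldown [1B, align 1] → 5
+1 pad (align 2)
@6: score [8B, align 2] → 14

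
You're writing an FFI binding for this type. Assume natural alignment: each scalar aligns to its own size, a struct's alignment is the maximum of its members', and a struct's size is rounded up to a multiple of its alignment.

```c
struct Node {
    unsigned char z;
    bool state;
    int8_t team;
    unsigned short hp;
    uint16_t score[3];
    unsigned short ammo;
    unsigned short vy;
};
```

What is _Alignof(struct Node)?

2

member alignments: z=1, state=1, team=1, hp=2, score=2, ammo=2, vy=2
max = 2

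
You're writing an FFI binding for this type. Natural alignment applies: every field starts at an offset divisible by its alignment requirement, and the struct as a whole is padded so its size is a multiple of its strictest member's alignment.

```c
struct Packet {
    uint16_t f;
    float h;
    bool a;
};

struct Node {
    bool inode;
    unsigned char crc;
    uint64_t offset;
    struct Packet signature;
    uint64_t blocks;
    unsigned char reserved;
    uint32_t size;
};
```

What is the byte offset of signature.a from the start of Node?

Packet: 0..2  f  (2B, 2-aligned); 2..4  -- padding (2B); 4..8  h  (4B, 4-aligned); 8..9  a  (1B, 1-aligned); 9..12  -- tail padding (3B); sizeof = 12, alignof = 4
0..1  inode  (1B, 1-aligned)
1..2  crc  (1B, 1-aligned)
2..8  -- padding (6B)
8..16  offset  (8B, 8-aligned)
16..28  signature  (12B, 4-aligned)
within Packet: a at 8
16 + 8 = 24

24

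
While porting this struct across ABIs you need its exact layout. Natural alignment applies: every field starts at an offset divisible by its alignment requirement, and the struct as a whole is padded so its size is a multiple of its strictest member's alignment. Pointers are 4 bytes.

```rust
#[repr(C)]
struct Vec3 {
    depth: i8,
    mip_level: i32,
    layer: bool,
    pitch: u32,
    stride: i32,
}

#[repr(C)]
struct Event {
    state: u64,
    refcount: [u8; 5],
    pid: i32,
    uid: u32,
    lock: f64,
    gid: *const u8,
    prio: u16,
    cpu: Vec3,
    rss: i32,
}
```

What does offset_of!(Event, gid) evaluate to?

32

Vec3: 0..1  depth  (1B, 1-aligned); 1..4  -- padding (3B); 4..8  mip_level  (4B, 4-aligned); 8..9  layer  (1B, 1-aligned); 9..12  -- padding (3B); 12..16  pitch  (4B, 4-aligned); 16..20  stride  (4B, 4-aligned); sizeof = 20, alignof = 4
0..8  state  (8B, 8-aligned)
8..13  refcount  (5B, 1-aligned)
13..16  -- padding (3B)
16..20  pid  (4B, 4-aligned)
20..24  uid  (4B, 4-aligned)
24..32  lock  (8B, 8-aligned)
32..36  gid  (4B, 4-aligned)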